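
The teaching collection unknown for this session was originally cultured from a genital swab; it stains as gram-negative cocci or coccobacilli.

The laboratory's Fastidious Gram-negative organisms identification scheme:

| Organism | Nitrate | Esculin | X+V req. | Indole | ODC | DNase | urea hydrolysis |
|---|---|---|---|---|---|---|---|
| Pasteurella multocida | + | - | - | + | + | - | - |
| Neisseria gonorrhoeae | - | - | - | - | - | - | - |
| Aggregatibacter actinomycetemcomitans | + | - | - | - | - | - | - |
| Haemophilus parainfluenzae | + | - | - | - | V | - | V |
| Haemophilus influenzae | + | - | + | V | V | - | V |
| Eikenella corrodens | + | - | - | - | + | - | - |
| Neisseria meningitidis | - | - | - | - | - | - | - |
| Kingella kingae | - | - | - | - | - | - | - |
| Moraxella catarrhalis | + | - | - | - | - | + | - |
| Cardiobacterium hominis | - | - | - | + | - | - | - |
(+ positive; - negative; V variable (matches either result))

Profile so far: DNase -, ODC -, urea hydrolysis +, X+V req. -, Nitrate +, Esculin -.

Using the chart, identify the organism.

urea hydrolysis +: excludes 8 organisms — 2 left.
Esculin -: all 2 remaining candidates are consistent.
X+V req. -: excludes Haemophilus influenzae — 1 left.
Nitrate +: the one remaining candidate is consistent.
DNase -: the one remaining candidate is consistent.
ODC -: the one remaining candidate is consistent.

Haemophilus parainfluenzae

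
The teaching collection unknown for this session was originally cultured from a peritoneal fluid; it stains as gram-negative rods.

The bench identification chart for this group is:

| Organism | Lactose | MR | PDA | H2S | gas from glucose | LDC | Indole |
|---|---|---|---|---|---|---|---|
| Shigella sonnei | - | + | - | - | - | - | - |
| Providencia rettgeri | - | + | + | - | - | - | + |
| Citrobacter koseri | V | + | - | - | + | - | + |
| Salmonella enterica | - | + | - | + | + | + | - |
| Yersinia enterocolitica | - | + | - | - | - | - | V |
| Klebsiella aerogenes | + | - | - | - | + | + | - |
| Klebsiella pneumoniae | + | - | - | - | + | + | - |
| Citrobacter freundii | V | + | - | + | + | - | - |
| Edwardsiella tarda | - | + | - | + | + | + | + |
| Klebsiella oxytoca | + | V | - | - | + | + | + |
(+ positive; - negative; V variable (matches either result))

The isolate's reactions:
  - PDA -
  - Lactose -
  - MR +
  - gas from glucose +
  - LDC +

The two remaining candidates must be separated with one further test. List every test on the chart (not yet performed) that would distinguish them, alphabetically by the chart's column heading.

Indole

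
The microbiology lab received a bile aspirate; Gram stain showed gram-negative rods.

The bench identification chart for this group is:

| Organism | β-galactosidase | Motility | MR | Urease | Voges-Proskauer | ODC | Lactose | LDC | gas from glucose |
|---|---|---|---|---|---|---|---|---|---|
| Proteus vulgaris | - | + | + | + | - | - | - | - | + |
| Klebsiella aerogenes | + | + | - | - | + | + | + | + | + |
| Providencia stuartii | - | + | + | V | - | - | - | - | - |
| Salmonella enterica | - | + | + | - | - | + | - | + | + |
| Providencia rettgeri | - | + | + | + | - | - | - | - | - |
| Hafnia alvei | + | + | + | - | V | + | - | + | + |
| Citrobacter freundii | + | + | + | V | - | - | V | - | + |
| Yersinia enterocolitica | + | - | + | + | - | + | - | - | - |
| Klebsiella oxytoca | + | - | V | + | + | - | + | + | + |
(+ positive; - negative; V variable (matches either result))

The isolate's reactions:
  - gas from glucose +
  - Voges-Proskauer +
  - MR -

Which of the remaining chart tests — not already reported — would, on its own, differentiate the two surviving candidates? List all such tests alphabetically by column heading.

MR -: excludes 7 organisms — 2 left.
Voges-Proskauer +: all 2 remaining candidates are consistent.
gas from glucose +: all 2 remaining candidates are consistent.
Two candidates remain: Klebsiella aerogenes and Klebsiella oxytoca.
  β-galactosidase: + vs + — same for both, does not separate.
  Motility: Klebsiella aerogenes +, Klebsiella oxytoca - — discriminates.
  Urease: Klebsiella aerogenes -, Klebsiella oxytoca + — discriminates.
  ODC: Klebsiella aerogenes +, Klebsiella oxytoca - — discriminates.
  Lactose: + vs + — same for both, does not separate.
  LDC: + vs + — same for both, does not separate.

Motility, ODC, Urease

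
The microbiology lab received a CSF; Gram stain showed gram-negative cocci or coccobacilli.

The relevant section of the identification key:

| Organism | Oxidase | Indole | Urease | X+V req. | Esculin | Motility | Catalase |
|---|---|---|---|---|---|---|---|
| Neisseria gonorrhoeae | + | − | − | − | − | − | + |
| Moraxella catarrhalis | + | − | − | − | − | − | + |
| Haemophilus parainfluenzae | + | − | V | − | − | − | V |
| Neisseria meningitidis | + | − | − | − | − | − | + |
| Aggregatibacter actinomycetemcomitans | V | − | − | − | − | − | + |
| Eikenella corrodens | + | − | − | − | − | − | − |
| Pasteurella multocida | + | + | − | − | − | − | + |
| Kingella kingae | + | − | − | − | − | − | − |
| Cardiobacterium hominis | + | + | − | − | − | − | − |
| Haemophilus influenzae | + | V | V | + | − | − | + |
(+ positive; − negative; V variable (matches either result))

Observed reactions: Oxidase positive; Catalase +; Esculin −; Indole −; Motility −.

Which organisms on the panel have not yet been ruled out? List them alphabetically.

Aggregatibacter actinomycetemcomitans, Haemophilus influenzae, Haemophilus parainfluenzae, Moraxella catarrhalis, Neisseria gonorrhoeae, Neisseria meningitidis

Catalase +: excludes Eikenella corrodens, Kingella kingae, Cardiobacterium hominis — 7 left.
Oxidase +: all 7 remaining candidates are consistent.
Esculin −: all 7 remaining candidates are consistent.
Motility −: all 7 remaining candidates are consistent.
Indole −: excludes Pasteurella multocida — 6 left.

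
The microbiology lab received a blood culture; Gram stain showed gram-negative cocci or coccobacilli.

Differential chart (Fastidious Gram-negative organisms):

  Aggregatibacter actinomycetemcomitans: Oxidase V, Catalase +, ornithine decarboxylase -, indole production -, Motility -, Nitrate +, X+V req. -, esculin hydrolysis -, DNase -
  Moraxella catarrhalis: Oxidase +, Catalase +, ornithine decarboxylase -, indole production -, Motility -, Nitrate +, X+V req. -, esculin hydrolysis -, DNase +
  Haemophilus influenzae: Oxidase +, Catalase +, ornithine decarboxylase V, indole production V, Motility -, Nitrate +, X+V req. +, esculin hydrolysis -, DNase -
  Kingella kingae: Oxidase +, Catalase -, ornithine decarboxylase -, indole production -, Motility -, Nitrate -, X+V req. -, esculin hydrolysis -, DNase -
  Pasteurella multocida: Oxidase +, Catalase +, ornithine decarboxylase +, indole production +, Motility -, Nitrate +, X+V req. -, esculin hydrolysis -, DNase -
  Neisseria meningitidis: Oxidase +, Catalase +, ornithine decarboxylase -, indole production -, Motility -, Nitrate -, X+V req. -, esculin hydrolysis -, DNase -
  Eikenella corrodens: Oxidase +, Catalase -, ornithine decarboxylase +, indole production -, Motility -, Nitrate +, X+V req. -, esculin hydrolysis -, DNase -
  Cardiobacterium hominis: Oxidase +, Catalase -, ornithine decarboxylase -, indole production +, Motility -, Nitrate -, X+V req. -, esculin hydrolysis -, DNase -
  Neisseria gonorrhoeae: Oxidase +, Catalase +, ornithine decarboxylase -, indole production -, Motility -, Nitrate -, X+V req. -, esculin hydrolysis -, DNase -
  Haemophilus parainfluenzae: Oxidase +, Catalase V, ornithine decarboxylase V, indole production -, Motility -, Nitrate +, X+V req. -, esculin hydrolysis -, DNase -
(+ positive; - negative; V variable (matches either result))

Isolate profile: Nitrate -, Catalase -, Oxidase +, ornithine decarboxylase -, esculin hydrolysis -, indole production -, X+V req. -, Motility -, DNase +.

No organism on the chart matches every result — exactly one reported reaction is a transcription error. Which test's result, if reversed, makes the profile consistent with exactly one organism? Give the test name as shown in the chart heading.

DNase

As reported, no row in the chart matches all 9 reactions.
Reversing DNase (to -) → unique match: Kingella kingae.
Reversing ornithine decarboxylase → still no organism matches.
Reversing Catalase → still no organism matches.
Reversing esculin hydrolysis → still no organism matches.
Reversing X+V req. → still no organism matches.
Reversing Nitrate → still no organism matches.
Reversing Oxidase → still no organism matches.
Reversing indole production → still no organism matches.
Reversing Motility → still no organism matches.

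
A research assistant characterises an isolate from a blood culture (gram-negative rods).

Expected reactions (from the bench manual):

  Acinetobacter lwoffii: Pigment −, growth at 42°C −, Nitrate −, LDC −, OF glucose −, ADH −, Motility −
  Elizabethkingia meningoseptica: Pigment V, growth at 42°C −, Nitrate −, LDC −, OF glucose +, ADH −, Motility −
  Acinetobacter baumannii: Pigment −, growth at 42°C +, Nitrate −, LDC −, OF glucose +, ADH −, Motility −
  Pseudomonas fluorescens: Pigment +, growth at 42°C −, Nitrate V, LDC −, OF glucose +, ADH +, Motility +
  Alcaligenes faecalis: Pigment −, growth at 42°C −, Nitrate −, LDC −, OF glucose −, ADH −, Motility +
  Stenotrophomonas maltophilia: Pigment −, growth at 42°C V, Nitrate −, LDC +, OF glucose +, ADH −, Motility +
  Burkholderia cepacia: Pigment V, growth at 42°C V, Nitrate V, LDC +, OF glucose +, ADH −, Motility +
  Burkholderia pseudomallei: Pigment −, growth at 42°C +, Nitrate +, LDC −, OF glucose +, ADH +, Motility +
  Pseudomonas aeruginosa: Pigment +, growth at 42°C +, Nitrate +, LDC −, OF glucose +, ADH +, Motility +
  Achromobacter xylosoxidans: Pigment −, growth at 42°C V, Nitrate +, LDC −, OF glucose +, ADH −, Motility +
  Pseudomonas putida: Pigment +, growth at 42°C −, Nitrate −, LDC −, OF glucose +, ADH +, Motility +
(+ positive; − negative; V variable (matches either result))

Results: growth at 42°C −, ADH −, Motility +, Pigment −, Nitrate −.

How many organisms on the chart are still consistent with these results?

3

Pigment −: excludes Pseudomonas fluorescens, Pseudomonas aeruginosa, Pseudomonas putida — 8 left.
Nitrate −: excludes Burkholderia pseudomallei, Achromobacter xylosoxidans — 6 left.
growth at 42°C −: excludes Acinetobacter baumannii — 5 left.
ADH −: all 5 remaining candidates are consistent.
Motility +: excludes Acinetobacter lwoffii, Elizabethkingia meningoseptica — 3 left.
Still consistent: Alcaligenes faecalis, Burkholderia cepacia, Stenotrophomonas maltophilia.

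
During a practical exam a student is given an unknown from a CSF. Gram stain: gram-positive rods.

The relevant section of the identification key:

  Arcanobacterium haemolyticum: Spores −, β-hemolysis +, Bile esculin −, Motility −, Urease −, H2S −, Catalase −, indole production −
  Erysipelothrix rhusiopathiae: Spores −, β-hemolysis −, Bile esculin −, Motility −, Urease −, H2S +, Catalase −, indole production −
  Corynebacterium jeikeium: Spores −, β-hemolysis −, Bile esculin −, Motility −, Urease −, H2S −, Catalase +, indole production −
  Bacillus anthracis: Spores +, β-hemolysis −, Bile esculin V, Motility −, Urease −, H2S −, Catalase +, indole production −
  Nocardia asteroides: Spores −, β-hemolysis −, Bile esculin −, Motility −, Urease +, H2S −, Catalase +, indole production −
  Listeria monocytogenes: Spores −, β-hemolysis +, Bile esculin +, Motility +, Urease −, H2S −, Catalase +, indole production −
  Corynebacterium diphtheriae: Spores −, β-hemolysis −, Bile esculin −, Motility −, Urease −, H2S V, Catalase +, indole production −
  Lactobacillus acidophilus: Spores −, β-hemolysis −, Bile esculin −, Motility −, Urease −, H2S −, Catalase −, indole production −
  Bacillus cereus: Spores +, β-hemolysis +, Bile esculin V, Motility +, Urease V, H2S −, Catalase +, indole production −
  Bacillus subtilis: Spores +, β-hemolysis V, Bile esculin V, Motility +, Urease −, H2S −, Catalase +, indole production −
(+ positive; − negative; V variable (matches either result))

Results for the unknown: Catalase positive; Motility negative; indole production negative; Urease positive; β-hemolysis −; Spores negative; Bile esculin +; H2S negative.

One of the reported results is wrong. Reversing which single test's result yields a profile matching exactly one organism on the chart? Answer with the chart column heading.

As reported, no row in the chart matches all 8 reactions.
Reversing Catalase → still no organism matches.
Reversing Motility → still no organism matches.
Reversing Spores → still no organism matches.
Reversing Bile esculin (to −) → unique match: Nocardia asteroides.
Reversing H2S → still no organism matches.
Reversing β-hemolysis → still no organism matches.
Reversing Urease → still no organism matches.
Reversing indole production → still no organism matches.

Bile esculin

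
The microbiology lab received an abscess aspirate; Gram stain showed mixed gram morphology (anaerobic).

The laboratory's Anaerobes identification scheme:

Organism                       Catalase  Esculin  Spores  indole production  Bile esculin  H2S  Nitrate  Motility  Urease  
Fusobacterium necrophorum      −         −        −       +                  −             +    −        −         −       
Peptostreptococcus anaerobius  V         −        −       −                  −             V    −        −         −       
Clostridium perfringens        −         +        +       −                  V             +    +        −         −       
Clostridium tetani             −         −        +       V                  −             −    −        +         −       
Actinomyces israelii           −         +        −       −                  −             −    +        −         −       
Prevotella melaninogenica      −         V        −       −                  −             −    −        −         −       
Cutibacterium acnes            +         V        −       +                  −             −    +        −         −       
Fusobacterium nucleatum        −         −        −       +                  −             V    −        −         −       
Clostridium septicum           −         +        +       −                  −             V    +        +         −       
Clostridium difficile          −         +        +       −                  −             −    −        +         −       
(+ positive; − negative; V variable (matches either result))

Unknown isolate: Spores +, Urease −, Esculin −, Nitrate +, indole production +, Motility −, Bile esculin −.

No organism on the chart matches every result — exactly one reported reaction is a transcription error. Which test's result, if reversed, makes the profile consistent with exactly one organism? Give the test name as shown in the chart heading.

Spores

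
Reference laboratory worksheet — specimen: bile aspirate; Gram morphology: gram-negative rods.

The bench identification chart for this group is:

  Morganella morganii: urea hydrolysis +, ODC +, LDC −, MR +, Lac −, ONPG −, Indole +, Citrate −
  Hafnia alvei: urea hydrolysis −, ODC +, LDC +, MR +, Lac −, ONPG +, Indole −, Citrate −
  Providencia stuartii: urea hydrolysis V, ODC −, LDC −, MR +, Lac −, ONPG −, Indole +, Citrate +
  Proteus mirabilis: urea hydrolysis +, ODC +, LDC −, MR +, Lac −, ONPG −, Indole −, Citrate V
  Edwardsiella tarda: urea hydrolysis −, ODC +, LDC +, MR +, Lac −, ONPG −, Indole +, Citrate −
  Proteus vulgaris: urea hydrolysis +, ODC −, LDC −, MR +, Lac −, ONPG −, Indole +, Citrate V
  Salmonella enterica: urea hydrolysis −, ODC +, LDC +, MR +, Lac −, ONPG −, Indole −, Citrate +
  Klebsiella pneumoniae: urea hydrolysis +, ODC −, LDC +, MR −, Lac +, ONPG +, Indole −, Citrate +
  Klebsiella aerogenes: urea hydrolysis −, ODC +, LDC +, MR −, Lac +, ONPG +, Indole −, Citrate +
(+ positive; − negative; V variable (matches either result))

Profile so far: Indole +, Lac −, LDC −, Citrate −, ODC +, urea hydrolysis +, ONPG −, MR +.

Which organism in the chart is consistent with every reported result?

Morganella morganii

urea hydrolysis +: excludes Hafnia alvei, Edwardsiella tarda, Salmonella enterica, Klebsiella aerogenes — 5 left.
ODC +: excludes Providencia stuartii, Proteus vulgaris, Klebsiella pneumoniae — 2 left.
ONPG −: all 2 remaining candidates are consistent.
Citrate −: all 2 remaining candidates are consistent.
Indole +: excludes Proteus mirabilis — 1 left.
Lac −: the one remaining candidate is consistent.
MR +: the one remaining candidate is consistent.
LDC −: the one remaining candidate is consistent.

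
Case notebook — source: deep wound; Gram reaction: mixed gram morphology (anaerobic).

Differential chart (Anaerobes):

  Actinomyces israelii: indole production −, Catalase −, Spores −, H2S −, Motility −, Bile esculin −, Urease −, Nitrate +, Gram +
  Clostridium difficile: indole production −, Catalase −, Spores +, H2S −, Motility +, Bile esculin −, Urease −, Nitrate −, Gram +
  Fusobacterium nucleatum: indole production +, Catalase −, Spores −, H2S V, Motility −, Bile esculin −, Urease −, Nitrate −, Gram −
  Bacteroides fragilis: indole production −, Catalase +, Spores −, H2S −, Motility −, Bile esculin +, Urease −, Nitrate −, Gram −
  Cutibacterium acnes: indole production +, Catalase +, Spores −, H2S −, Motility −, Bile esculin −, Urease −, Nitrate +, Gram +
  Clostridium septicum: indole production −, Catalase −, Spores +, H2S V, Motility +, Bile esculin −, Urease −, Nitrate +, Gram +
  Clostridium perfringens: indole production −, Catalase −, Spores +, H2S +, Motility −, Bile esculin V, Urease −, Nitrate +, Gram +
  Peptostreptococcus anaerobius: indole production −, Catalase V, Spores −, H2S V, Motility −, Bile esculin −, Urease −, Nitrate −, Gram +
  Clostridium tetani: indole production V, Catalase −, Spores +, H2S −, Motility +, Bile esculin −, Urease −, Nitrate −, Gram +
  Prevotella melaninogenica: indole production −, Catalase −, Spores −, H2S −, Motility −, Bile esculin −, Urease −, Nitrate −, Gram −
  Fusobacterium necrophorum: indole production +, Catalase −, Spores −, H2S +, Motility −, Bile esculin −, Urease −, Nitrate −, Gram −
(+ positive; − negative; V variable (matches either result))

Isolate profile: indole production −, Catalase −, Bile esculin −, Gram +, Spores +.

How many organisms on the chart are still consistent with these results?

4

indole production −: excludes Fusobacterium nucleatum, Cutibacterium acnes, Fusobacterium necrophorum — 8 left.
Bile esculin −: excludes Bacteroides fragilis — 7 left.
Gram +: excludes Prevotella melaninogenica — 6 left.
Catalase −: all 6 remaining candidates are consistent.
Spores +: excludes Actinomyces israelii, Peptostreptococcus anaerobius — 4 left.
Still consistent: Clostridium difficile, Clostridium perfringens, Clostridium septicum, Clostridium tetani.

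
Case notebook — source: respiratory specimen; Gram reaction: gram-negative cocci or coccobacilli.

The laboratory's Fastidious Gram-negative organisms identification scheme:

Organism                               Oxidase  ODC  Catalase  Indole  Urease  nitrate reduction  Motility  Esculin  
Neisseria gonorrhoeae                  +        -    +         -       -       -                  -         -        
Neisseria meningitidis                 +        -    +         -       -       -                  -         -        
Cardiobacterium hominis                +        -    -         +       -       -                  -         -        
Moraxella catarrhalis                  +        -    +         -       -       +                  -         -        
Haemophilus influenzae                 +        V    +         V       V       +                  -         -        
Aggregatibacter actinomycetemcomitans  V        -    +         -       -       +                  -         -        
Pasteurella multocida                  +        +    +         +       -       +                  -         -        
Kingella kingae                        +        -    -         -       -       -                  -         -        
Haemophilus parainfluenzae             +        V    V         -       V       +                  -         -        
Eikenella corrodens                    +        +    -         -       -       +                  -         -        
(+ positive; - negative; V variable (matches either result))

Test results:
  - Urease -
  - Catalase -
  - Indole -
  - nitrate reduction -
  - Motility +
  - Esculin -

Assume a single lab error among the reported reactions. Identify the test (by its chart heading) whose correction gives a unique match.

As reported, no row in the chart matches all 6 reactions.
Reversing Urease → still no organism matches.
Reversing Catalase → still no organism matches.
Reversing Esculin → still no organism matches.
Reversing Motility (to -) → unique match: Kingella kingae.
Reversing nitrate reduction → still no organism matches.
Reversing Indole → still no organism matches.

Motility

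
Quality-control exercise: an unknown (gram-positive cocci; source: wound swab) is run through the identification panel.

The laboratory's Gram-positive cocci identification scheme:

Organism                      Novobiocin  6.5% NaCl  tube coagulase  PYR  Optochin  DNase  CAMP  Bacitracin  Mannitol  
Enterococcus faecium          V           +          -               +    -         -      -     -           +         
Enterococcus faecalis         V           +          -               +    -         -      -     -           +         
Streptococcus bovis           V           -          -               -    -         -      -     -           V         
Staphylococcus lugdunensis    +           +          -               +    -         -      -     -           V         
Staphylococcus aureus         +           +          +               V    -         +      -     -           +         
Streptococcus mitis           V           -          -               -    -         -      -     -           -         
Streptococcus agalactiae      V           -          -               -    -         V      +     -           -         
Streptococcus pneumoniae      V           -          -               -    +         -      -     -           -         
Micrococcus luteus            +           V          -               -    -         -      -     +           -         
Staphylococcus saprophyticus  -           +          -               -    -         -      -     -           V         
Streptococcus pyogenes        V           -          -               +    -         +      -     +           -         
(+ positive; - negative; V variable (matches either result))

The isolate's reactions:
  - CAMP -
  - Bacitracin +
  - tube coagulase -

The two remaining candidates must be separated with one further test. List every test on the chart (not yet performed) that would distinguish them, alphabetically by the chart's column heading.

Bacitracin +: excludes 9 organisms — 2 left.
CAMP -: all 2 remaining candidates are consistent.
tube coagulase -: all 2 remaining candidates are consistent.
Two candidates remain: Micrococcus luteus and Streptococcus pyogenes.
  Novobiocin: + vs V — variable for at least one, does not separate.
  6.5% NaCl: V vs - — variable for at least one, does not separate.
  PYR: Micrococcus luteus -, Streptococcus pyogenes + — discriminates.
  Optochin: - vs - — same for both, does not separate.
  DNase: Micrococcus luteus -, Streptococcus pyogenes + — discriminates.
  Mannitol: - vs - — same for both, does not separate.

DNase, PYR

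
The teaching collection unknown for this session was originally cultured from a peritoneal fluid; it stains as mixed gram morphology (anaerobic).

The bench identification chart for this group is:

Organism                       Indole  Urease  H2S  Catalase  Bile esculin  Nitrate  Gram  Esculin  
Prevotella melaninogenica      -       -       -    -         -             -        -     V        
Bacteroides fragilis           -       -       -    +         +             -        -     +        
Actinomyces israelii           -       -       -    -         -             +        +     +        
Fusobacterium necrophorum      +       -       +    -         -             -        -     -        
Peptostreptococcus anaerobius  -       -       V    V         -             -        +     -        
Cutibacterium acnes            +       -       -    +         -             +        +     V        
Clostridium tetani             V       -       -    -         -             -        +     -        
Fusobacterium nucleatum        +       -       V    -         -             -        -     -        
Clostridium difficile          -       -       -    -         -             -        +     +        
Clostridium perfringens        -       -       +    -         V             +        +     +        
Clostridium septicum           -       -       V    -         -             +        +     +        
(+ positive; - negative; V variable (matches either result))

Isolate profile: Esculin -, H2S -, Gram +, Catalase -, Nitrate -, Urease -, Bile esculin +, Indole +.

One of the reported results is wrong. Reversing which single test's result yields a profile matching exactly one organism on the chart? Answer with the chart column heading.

Bile esculin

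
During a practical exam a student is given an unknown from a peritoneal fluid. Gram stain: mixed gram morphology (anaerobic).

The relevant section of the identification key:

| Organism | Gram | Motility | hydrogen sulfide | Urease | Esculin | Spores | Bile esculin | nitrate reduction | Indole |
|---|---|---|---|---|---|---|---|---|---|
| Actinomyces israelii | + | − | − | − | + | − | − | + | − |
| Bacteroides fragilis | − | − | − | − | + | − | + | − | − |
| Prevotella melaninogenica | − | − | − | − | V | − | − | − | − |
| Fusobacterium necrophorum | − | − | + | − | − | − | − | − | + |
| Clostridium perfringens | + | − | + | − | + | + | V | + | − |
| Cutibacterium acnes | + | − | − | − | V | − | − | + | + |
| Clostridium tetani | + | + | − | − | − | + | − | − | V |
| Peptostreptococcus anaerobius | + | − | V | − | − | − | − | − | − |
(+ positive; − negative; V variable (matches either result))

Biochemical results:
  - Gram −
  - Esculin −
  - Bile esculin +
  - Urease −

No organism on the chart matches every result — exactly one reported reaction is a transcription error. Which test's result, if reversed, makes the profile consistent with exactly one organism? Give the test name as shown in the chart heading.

As reported, no row in the chart matches all 4 reactions.
Reversing Esculin (to +) → unique match: Bacteroides fragilis.
Reversing Bile esculin → 2 organisms match (not unique).
Reversing Gram → still no organism matches.
Reversing Urease → still no organism matches.

Esculin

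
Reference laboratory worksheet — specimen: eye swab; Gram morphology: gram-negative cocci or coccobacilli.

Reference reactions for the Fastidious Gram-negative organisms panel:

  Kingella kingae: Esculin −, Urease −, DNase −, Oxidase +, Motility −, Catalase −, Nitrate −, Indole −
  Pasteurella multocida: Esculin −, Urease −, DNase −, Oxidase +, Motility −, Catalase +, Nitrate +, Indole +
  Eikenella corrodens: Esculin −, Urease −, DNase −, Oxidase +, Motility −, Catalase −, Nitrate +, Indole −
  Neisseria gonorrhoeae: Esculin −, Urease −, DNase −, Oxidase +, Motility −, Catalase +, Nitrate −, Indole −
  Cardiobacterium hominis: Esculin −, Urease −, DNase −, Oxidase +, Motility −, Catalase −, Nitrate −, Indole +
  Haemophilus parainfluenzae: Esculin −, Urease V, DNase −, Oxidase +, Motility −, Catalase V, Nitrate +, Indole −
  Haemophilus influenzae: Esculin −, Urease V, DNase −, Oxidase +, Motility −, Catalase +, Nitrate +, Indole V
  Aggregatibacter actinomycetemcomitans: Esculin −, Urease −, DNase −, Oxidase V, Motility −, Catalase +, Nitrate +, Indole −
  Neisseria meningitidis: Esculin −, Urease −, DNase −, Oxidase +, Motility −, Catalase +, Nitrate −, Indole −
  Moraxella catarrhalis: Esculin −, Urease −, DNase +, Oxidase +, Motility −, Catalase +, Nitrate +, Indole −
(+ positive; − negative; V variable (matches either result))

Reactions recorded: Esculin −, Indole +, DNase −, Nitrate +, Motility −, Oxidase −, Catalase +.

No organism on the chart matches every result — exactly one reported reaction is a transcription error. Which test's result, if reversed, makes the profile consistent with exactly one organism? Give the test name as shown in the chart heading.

Indole

As reported, no row in the chart matches all 7 reactions.
Reversing Indole (to −) → unique match: Aggregatibacter actinomycetemcomitans.
Reversing DNase → still no organism matches.
Reversing Oxidase → 2 organisms match (not unique).
Reversing Catalase → still no organism matches.
Reversing Esculin → still no organism matches.
Reversing Nitrate → still no organism matches.
Reversing Motility → still no organism matches.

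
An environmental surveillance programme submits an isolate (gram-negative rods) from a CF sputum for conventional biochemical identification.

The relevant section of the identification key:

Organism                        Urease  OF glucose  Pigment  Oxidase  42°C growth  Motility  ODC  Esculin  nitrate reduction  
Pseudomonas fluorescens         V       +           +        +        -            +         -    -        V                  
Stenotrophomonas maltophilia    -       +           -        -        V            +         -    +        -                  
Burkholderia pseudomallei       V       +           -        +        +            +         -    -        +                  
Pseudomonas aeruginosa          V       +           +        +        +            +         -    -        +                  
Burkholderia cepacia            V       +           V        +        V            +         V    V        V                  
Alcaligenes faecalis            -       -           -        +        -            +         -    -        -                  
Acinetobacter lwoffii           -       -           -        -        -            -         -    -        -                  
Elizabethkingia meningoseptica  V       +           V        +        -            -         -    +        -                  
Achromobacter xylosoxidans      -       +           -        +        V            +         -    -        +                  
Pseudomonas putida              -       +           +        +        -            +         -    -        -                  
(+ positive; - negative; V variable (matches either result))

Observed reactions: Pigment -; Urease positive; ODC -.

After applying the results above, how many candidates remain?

Urease +: excludes 5 organisms — 5 left.
Pigment -: excludes Pseudomonas fluorescens, Pseudomonas aeruginosa — 3 left.
ODC -: all 3 remaining candidates are consistent.
Still consistent: Burkholderia cepacia, Burkholderia pseudomallei, Elizabethkingia meningoseptica.

3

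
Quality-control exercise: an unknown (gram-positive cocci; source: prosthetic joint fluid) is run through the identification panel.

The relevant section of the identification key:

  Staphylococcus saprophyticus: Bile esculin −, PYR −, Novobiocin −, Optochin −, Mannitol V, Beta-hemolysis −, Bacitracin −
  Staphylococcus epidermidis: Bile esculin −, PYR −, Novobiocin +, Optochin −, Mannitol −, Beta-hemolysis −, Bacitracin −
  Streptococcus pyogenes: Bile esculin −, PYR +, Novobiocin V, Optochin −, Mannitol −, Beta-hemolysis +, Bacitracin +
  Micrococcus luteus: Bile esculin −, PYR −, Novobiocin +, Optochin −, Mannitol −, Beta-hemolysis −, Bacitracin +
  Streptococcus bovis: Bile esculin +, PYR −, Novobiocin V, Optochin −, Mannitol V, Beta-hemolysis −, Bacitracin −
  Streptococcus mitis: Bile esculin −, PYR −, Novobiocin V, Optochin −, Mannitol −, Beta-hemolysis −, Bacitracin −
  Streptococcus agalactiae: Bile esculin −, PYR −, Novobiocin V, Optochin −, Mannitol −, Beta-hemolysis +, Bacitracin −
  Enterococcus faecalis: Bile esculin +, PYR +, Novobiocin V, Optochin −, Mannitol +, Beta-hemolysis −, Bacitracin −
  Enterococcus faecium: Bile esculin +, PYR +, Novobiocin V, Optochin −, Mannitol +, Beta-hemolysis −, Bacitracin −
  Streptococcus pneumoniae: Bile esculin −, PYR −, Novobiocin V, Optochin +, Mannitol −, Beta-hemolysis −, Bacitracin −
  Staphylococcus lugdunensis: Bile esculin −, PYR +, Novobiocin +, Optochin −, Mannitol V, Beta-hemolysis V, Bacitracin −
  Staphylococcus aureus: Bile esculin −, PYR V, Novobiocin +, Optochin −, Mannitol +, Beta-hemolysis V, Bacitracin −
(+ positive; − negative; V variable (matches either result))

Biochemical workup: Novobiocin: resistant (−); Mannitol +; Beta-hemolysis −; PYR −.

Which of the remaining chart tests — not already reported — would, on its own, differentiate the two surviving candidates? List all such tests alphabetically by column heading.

Bile esculin

Beta-hemolysis −: excludes Streptococcus pyogenes, Streptococcus agalactiae — 10 left.
PYR −: excludes Enterococcus faecalis, Enterococcus faecium, Staphylococcus lugdunensis — 7 left.
Novobiocin −: excludes Staphylococcus epidermidis, Micrococcus luteus, Staphylococcus aureus — 4 left.
Mannitol +: excludes Streptococcus mitis, Streptococcus pneumoniae — 2 left.
Two candidates remain: Staphylococcus saprophyticus and Streptococcus bovis.
  Bile esculin: Staphylococcus saprophyticus −, Streptococcus bovis + — discriminates.
  Optochin: − vs − — same for both, does not separate.
  Bacitracin: − vs − — same for both, does not separate.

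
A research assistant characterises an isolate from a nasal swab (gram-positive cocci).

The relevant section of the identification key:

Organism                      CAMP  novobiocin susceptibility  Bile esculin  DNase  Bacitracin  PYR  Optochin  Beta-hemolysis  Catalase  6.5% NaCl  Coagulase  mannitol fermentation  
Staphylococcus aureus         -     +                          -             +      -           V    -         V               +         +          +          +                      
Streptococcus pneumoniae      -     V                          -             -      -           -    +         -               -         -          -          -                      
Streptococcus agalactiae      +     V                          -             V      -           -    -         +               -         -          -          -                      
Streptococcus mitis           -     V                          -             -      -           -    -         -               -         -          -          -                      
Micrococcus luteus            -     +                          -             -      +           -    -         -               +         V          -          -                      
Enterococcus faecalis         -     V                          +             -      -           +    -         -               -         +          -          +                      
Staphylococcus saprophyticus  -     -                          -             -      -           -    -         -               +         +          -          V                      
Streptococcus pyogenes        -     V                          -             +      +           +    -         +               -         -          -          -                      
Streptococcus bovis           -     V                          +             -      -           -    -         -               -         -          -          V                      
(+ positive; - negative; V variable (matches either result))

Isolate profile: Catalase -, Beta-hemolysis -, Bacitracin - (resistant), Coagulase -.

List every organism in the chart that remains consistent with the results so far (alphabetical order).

Enterococcus faecalis, Streptococcus bovis, Streptococcus mitis, Streptococcus pneumoniae

Beta-hemolysis -: excludes Streptococcus agalactiae, Streptococcus pyogenes — 7 left.
Bacitracin -: excludes Micrococcus luteus — 6 left.
Coagulase -: excludes Staphylococcus aureus — 5 left.
Catalase -: excludes Staphylococcus saprophyticus — 4 left.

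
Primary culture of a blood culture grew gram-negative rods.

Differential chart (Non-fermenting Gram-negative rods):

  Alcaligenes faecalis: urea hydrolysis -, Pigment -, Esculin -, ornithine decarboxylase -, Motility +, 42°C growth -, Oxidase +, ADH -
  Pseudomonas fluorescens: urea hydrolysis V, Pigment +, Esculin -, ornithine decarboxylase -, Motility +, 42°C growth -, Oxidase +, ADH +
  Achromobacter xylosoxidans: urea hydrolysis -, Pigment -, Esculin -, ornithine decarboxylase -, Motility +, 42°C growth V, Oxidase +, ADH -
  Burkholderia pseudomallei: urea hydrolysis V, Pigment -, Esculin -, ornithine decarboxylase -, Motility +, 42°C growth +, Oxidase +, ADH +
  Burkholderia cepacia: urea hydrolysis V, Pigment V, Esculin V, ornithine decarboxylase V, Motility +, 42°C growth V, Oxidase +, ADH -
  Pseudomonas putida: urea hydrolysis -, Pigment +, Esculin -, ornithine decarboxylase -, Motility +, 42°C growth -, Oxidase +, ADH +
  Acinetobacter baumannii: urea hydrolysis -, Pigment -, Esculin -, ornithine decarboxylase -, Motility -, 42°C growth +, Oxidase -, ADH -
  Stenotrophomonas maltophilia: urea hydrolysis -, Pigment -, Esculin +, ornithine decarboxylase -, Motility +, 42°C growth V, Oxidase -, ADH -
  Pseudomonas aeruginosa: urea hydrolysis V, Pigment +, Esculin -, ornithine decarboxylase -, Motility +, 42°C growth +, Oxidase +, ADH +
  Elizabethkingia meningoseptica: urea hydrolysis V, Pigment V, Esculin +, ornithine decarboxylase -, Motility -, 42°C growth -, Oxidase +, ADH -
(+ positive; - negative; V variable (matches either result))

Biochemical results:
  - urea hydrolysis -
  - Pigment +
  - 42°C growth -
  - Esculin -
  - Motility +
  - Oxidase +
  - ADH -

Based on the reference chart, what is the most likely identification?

Burkholderia cepacia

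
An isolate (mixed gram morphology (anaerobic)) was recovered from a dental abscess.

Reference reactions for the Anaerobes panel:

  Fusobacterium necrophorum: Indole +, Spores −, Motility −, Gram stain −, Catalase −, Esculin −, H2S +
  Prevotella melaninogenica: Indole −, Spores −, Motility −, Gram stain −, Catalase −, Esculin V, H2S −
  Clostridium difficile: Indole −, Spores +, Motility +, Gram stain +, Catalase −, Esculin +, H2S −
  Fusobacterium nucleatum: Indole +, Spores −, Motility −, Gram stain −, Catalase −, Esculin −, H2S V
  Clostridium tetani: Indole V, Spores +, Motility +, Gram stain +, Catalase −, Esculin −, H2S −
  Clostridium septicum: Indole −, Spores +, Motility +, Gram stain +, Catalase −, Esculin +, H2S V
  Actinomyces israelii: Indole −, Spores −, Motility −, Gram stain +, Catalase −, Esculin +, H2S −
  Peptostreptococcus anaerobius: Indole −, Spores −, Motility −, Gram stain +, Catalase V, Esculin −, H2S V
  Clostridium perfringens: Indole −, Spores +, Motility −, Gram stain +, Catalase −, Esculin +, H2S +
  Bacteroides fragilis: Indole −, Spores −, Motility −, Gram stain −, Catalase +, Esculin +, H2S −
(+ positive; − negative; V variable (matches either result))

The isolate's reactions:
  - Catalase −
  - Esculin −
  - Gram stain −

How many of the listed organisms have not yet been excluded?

3

Gram stain −: excludes 6 organisms — 4 left.
Esculin −: excludes Bacteroides fragilis — 3 left.
Catalase −: all 3 remaining candidates are consistent.
Still consistent: Fusobacterium necrophorum, Fusobacterium nucleatum, Prevotella melaninogenica.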